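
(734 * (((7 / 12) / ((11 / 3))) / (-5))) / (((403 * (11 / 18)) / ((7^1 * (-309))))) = 205.12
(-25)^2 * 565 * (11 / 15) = 776875 / 3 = 258958.33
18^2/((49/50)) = 330.61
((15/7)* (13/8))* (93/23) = 14.08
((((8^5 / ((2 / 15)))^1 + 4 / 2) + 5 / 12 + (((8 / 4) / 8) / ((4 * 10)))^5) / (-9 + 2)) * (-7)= 77310171545600003 / 314572800000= 245762.42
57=57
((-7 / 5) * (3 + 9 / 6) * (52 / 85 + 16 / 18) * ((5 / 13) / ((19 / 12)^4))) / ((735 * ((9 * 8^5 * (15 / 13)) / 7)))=-287 / 17723656000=-0.00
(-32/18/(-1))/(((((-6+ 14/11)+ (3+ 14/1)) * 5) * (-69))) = -176/419175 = -0.00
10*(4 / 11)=40 / 11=3.64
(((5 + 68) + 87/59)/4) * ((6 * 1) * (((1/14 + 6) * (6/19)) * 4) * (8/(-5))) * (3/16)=-2016846/7847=-257.02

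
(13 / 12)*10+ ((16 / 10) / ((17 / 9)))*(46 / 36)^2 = 18691 / 1530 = 12.22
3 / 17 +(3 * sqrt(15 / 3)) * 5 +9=156 / 17 +15 * sqrt(5)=42.72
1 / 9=0.11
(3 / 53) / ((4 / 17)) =51 / 212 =0.24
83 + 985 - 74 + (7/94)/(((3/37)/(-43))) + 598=437807/282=1552.51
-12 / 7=-1.71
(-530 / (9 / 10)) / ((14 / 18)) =-5300 / 7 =-757.14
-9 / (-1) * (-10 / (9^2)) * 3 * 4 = -40 / 3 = -13.33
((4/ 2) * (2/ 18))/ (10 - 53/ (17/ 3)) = 0.34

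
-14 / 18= -7 / 9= -0.78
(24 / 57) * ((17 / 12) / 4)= 17 / 114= 0.15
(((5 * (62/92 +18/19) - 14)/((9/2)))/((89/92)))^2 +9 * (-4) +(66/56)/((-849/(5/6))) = -34.17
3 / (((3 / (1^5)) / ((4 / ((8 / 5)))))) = 2.50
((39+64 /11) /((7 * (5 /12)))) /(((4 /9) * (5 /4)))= 53244 /1925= 27.66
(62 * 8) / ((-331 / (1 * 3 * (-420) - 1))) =625456 / 331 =1889.60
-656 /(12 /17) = -929.33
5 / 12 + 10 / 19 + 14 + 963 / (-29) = -120761 / 6612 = -18.26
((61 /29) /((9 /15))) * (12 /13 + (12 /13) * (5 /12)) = 5185 /1131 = 4.58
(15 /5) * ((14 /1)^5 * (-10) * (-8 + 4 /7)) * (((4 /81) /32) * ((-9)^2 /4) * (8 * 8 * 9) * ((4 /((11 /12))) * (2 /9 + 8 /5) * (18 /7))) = 485239652352 /11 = 44112695668.36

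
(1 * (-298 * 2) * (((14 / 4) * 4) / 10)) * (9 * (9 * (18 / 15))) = -2027592 / 25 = -81103.68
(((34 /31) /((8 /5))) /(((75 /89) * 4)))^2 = 2289169 /55353600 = 0.04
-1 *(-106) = 106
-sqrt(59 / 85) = -sqrt(5015) / 85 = -0.83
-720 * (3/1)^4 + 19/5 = -291581/5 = -58316.20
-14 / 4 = -3.50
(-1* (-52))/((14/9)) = 234/7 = 33.43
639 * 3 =1917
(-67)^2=4489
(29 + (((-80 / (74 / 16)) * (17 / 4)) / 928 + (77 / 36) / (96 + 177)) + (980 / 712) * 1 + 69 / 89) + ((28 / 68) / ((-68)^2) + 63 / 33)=956162673978359 / 28983863587536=32.99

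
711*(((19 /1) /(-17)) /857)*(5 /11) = -0.42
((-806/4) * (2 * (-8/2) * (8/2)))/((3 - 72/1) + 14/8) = -25792/269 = -95.88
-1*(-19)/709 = 19/709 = 0.03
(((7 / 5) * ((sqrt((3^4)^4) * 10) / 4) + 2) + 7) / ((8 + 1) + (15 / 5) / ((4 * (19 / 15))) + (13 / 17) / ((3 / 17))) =1047546 / 635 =1649.68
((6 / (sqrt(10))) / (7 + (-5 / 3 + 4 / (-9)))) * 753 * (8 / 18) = 2259 * sqrt(10) / 55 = 129.88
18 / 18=1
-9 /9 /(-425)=1 /425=0.00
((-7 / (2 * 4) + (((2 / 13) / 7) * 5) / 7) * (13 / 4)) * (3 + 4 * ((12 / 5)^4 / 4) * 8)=-734634177 / 980000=-749.63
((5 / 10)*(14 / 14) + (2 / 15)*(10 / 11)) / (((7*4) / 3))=41 / 616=0.07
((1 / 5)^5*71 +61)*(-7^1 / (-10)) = 667436 / 15625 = 42.72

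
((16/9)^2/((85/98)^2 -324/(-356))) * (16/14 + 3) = 906529792/115096869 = 7.88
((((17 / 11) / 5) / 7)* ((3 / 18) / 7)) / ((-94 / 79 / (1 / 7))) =-1343 / 10639860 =-0.00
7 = 7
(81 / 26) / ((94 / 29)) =2349 / 2444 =0.96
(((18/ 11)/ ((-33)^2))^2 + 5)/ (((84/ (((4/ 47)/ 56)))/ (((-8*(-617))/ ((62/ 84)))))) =10930536306/ 18068150639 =0.60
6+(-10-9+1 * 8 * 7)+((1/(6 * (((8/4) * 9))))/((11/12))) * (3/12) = 17029/396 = 43.00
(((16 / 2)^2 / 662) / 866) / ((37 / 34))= 544 / 5302951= 0.00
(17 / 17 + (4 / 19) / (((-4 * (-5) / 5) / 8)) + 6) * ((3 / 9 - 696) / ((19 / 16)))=-1569424 / 361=-4347.43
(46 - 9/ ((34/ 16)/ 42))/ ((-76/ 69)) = 4071/ 34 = 119.74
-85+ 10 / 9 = -755 / 9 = -83.89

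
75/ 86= 0.87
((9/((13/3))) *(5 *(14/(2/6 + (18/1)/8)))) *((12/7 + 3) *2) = 213840/403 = 530.62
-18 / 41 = -0.44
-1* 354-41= -395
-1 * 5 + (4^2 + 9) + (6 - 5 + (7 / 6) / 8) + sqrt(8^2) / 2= 1207 / 48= 25.15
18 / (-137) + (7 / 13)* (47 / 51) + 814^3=48989985455803 / 90831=539353144.36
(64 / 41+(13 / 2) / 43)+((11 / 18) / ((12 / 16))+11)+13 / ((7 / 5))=15202681 / 666414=22.81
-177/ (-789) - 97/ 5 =-25216/ 1315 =-19.18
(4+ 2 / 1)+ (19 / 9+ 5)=13.11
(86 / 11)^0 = 1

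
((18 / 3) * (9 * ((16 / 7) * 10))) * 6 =51840 / 7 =7405.71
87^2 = 7569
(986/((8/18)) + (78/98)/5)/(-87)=-362381/14210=-25.50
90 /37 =2.43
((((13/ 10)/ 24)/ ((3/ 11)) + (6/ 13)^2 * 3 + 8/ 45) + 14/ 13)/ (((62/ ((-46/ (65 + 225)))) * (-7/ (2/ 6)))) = 5855777/ 22971967200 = 0.00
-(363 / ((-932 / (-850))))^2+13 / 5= -119001055097 / 1085780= -109599.60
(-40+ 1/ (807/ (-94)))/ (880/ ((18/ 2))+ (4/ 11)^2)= -5875881/ 14340928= -0.41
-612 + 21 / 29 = -17727 / 29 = -611.28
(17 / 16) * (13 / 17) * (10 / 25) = 13 / 40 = 0.32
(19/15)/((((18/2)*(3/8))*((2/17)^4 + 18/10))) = 12695192/60893289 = 0.21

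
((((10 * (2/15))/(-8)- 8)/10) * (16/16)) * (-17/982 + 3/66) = -0.02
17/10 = 1.70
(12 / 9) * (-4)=-16 / 3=-5.33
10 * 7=70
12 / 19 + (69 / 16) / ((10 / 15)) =4317 / 608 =7.10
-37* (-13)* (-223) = -107263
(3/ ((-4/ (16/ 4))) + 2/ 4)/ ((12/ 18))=-15/ 4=-3.75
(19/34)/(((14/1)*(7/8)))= 38/833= 0.05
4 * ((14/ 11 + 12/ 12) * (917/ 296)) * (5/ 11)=114625/ 8954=12.80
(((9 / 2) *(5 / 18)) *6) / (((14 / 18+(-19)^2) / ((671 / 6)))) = 2745 / 1184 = 2.32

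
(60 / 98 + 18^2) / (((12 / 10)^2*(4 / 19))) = 1259225 / 1176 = 1070.77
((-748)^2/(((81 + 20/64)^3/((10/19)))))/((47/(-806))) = -18471330775040/1966451993593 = -9.39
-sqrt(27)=-3* sqrt(3)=-5.20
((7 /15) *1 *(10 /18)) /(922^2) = 0.00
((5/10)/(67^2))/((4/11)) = 11/35912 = 0.00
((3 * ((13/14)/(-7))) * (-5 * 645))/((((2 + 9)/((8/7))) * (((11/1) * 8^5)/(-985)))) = -123888375/339992576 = -0.36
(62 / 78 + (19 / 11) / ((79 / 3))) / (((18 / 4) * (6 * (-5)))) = -29162 / 4575285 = -0.01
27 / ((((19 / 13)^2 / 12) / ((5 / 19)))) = 273780 / 6859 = 39.92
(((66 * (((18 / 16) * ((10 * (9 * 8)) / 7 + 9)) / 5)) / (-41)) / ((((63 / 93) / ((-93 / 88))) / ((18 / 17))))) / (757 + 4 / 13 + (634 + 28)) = 2377030617 / 50412560240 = 0.05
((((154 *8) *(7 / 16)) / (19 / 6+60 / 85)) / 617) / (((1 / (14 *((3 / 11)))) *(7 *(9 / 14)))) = 46648 / 243715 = 0.19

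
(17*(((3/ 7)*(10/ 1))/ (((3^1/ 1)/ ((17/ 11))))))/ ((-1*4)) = -1445/ 154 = -9.38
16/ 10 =8/ 5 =1.60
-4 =-4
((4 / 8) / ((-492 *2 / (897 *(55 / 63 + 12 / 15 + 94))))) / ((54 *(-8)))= 9010963 / 89268480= 0.10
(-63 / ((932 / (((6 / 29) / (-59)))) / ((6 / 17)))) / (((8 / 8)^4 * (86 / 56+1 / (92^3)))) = 1030204224 / 18910626048571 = 0.00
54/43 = 1.26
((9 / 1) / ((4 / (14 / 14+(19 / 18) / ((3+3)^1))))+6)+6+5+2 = 1039 / 48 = 21.65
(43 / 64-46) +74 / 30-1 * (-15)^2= -257147 / 960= -267.86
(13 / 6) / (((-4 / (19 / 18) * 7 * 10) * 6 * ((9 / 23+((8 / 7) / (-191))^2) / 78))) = -1450739927 / 5346695520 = -0.27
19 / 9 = 2.11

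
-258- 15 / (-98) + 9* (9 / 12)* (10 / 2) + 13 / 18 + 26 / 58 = -11404025 / 51156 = -222.93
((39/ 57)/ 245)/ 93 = 13/ 432915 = 0.00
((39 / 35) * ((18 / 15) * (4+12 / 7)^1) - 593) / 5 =-143413 / 1225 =-117.07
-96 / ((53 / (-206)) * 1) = 19776 / 53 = 373.13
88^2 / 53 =7744 / 53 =146.11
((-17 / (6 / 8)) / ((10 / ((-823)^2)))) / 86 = -11514593 / 645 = -17852.08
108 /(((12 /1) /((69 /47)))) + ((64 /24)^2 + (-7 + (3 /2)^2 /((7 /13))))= 207299 /11844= 17.50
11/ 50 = 0.22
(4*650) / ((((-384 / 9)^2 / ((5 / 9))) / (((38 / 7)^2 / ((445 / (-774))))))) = -45404775 / 1116416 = -40.67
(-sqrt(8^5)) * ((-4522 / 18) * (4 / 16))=72352 * sqrt(2) / 9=11369.02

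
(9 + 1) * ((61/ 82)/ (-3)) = -305/ 123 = -2.48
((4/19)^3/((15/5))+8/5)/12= 41234/308655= 0.13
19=19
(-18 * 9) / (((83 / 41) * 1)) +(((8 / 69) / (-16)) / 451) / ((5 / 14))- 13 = -1201349576 / 12914385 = -93.02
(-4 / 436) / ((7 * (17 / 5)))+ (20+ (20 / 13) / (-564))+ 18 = 903408014 / 23775843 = 38.00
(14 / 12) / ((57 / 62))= 217 / 171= 1.27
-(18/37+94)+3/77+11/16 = -4273957/45584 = -93.76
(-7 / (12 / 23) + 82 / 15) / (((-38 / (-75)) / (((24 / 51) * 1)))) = -2385 / 323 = -7.38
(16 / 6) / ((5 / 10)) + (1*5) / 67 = 1087 / 201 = 5.41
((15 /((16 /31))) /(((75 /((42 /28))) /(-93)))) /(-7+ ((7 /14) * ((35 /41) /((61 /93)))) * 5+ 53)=-21631149 /19709360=-1.10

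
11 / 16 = 0.69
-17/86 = -0.20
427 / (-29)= -427 / 29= -14.72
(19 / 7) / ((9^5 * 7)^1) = 19 / 2893401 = 0.00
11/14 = 0.79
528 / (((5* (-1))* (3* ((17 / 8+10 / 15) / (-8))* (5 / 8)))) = 270336 / 1675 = 161.39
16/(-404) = -4/101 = -0.04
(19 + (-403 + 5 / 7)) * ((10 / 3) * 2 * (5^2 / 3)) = -1341500 / 63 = -21293.65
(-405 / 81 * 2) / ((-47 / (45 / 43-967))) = -415360 / 2021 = -205.52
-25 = -25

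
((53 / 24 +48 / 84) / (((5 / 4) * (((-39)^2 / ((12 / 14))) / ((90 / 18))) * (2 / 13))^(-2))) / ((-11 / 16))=-1657383 / 88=-18833.90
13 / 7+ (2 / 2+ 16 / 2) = 76 / 7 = 10.86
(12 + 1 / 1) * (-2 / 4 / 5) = -13 / 10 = -1.30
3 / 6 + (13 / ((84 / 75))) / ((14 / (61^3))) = 73769021 / 392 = 188186.28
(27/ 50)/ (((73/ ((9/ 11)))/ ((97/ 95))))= 23571/ 3814250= 0.01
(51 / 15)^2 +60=1789 / 25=71.56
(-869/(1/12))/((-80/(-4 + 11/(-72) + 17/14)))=-1286989/3360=-383.03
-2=-2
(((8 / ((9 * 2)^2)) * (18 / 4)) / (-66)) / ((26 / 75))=-25 / 5148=-0.00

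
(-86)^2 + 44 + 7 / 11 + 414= 86401 / 11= 7854.64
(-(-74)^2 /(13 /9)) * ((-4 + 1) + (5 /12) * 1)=127317 /13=9793.62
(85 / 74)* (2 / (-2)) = -85 / 74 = -1.15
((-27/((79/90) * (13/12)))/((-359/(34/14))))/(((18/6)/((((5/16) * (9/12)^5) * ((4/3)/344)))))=8365275/454560124928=0.00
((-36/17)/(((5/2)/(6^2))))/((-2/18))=23328/85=274.45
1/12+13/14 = 85/84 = 1.01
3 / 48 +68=1089 / 16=68.06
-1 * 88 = -88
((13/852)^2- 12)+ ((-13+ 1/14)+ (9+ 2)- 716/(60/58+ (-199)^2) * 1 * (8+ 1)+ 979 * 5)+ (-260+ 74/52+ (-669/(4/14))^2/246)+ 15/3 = 6439638907469168155/239263571815632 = 26914.41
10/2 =5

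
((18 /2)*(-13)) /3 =-39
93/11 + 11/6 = 679/66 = 10.29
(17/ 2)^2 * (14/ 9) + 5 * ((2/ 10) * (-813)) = -12611/ 18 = -700.61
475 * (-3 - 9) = -5700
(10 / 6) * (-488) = -2440 / 3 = -813.33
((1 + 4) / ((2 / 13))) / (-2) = -65 / 4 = -16.25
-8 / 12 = -2 / 3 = -0.67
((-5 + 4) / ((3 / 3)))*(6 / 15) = -0.40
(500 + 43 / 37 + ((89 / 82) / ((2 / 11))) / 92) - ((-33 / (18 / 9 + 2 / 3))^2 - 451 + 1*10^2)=1561076761 / 2233024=699.09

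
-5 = -5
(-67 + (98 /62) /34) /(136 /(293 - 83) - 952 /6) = 7409745 /17487968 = 0.42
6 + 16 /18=62 /9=6.89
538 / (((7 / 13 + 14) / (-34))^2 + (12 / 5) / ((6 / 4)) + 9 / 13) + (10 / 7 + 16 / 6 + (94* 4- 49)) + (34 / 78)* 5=121149494416 / 220017707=550.64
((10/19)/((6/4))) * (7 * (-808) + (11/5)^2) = -188372/95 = -1982.86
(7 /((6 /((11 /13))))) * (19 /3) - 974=-226453 /234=-967.75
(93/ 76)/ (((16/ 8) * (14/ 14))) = 93/ 152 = 0.61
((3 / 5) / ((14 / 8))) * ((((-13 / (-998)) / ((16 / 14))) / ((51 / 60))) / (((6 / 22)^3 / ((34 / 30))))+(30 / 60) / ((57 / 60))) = 3918059 / 8959545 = 0.44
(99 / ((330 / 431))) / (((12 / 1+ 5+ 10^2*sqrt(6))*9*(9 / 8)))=-29308 / 8060985+ 34480*sqrt(6) / 1612197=0.05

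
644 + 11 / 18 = 11603 / 18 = 644.61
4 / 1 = 4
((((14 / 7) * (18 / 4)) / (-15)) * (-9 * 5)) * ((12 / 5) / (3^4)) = 4 / 5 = 0.80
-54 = -54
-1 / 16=-0.06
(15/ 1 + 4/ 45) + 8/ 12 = 15.76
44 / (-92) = -11 / 23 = -0.48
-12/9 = -4/3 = -1.33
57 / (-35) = -1.63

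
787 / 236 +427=101559 / 236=430.33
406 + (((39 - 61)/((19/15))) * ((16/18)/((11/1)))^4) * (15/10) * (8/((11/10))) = 405.99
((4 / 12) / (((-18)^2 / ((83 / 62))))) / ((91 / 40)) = 0.00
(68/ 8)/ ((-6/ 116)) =-493/ 3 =-164.33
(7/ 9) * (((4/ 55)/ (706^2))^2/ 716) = 7/ 302677217099621100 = 0.00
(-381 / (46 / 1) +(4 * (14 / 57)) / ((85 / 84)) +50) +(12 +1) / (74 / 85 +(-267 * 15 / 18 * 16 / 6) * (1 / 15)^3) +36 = 43266338126 / 444217055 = 97.40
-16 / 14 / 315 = -8 / 2205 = -0.00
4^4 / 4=64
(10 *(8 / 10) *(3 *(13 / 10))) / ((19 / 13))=2028 / 95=21.35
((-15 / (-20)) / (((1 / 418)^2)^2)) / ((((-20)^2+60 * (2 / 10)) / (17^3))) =28122450647379 / 103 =273033501430.86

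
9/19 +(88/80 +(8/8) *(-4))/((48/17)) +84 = 761033/9120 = 83.45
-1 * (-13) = 13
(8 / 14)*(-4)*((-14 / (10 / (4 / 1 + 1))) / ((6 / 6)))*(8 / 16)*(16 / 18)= 64 / 9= 7.11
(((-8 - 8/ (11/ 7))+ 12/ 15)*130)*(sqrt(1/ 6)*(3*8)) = -70304*sqrt(6)/ 11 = -15655.36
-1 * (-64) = 64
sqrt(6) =2.45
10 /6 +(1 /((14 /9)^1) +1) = 139 /42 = 3.31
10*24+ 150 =390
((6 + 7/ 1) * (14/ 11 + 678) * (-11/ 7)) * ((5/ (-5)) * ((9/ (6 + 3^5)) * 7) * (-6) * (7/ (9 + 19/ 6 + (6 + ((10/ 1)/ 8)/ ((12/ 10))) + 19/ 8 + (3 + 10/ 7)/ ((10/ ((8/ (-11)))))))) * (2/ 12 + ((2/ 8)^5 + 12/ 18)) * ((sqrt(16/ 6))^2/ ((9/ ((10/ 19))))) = -419341272350/ 464711937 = -902.37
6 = 6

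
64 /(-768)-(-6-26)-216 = -2209 /12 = -184.08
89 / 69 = 1.29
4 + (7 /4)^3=599 /64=9.36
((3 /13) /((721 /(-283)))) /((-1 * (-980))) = -849 /9185540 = -0.00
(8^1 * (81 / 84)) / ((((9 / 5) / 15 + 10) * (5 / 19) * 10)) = 513 / 1771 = 0.29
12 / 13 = 0.92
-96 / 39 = -32 / 13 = -2.46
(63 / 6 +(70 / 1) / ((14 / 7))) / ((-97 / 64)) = -2912 / 97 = -30.02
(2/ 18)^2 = 1/ 81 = 0.01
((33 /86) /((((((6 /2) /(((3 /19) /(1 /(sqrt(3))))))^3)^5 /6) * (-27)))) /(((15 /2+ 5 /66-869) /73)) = 19317771 * sqrt(3) /18556817617364788323563939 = 0.00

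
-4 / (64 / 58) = -3.62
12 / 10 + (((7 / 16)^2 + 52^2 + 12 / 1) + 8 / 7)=24358067 / 8960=2718.53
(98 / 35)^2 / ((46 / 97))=9506 / 575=16.53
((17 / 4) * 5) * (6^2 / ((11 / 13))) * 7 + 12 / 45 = 1044269 / 165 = 6328.90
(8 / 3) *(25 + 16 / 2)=88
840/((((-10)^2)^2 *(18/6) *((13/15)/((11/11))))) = 21/650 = 0.03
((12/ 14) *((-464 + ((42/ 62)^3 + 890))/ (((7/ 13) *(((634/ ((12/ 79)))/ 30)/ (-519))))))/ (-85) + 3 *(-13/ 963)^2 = 5721570274418603293/ 192109019731196967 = 29.78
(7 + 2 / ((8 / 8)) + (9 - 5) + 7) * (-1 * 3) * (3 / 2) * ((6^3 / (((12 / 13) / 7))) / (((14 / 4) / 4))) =-168480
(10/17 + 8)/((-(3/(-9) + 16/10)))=-2190/323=-6.78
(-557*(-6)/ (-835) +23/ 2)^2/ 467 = 156775441/ 1302416300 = 0.12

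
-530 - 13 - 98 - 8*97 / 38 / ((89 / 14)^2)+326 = -47483233 / 150499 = -315.51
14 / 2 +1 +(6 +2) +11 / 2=21.50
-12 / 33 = -4 / 11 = -0.36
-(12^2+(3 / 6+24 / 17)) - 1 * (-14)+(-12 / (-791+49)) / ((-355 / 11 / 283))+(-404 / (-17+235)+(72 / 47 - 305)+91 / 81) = -810638841590411 / 1858191865110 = -436.25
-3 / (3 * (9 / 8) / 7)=-56 / 9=-6.22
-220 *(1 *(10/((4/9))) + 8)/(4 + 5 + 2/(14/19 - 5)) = -543510/691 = -786.56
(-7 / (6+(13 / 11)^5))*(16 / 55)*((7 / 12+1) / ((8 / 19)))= -36997807 / 40127970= -0.92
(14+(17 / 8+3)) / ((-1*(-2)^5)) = 153 / 256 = 0.60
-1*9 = -9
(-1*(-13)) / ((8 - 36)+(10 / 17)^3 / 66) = -0.46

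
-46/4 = -23/2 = -11.50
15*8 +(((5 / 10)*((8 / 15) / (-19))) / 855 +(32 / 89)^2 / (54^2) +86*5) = 28662724128682 / 52114041225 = 550.00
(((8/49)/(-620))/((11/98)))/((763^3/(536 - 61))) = -380/151470476927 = -0.00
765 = 765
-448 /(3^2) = -49.78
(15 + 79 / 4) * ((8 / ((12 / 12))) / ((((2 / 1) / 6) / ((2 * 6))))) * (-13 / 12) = -10842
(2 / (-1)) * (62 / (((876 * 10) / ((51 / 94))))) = -527 / 68620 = -0.01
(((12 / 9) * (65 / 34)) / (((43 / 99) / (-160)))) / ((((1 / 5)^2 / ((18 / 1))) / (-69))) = 21312720000 / 731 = 29155567.72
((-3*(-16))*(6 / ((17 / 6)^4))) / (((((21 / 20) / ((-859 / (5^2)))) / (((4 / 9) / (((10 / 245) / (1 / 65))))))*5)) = -664989696 / 135721625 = -4.90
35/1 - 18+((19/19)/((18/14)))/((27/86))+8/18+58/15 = 28903/1215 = 23.79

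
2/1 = 2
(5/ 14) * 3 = 15/ 14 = 1.07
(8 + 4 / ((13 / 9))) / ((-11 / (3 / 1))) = -420 / 143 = -2.94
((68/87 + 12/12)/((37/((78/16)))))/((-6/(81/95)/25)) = -272025/326192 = -0.83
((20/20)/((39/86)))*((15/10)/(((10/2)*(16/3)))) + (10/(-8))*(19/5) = -4811/1040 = -4.63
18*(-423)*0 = 0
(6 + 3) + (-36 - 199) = -226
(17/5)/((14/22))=187/35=5.34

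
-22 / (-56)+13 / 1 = 13.39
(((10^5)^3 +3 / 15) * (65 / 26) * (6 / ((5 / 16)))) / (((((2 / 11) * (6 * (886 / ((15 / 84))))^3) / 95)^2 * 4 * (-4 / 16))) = -0.00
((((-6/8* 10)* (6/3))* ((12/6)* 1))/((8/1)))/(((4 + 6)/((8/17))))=-3/17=-0.18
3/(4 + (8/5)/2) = 5/8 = 0.62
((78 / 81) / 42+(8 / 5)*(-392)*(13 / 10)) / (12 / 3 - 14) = 11557403 / 141750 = 81.53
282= 282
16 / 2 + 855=863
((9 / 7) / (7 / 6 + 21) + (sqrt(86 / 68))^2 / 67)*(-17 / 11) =-163045 / 1372294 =-0.12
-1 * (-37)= 37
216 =216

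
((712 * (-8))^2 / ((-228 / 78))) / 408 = -26361088 / 969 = -27204.43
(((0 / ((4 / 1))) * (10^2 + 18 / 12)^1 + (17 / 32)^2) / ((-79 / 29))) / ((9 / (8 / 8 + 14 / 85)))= -5423 / 404480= -0.01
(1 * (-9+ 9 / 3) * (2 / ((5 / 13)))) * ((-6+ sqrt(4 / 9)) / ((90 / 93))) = 12896 / 75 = 171.95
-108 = -108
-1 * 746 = -746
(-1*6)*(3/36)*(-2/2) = 1/2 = 0.50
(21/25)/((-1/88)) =-1848/25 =-73.92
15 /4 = 3.75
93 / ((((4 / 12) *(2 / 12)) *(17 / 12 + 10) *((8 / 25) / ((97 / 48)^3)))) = 2121964725 / 561152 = 3781.44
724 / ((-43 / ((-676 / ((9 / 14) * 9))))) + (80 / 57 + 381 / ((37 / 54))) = 6181873166 / 2448549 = 2524.71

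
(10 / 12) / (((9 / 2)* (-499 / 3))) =-5 / 4491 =-0.00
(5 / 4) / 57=5 / 228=0.02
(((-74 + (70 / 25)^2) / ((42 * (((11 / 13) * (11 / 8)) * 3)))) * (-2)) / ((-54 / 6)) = -0.10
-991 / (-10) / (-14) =-991 / 140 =-7.08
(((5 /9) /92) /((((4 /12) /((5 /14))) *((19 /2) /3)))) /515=5 /1260308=0.00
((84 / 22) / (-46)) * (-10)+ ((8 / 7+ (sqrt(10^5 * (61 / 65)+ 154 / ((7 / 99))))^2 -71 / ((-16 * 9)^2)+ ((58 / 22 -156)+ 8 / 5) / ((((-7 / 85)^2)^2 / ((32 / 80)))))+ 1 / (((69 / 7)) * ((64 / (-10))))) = -200394400285215431 / 163749890304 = -1223783.42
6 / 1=6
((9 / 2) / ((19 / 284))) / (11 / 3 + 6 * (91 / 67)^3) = 1153125342 / 320580749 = 3.60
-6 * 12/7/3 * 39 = -936/7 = -133.71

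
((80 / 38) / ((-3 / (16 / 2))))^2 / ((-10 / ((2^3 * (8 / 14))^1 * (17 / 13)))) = -18.84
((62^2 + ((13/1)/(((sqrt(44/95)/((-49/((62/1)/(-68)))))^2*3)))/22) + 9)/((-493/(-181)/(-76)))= -24383452788094/171979599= -141781.08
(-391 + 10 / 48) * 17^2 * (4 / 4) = -2710531 / 24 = -112938.79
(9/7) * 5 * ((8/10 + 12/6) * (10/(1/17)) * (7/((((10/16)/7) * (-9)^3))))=-26656/81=-329.09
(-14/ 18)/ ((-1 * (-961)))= -7/ 8649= -0.00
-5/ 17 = -0.29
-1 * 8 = -8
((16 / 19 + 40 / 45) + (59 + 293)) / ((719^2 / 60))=1209760 / 29466777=0.04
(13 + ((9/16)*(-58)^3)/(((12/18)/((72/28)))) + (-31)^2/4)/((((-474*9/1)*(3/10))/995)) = 58933665925/179172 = 328922.30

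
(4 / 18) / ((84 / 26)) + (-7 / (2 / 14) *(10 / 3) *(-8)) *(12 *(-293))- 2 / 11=-9551425195 / 2079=-4594240.11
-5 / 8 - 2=-21 / 8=-2.62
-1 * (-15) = 15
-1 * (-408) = 408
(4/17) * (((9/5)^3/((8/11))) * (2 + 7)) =72171/4250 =16.98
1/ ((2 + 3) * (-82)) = -1/ 410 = -0.00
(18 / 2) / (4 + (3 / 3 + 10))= 0.60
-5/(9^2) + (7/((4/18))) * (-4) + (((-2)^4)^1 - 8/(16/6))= -9158/81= -113.06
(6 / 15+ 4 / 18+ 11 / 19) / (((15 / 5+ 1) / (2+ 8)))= 1027 / 342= 3.00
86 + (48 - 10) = 124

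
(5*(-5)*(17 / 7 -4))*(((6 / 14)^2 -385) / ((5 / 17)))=-17630360 / 343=-51400.47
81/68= 1.19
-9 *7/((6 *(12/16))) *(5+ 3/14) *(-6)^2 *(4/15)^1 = -3504/5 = -700.80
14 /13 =1.08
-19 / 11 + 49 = 520 / 11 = 47.27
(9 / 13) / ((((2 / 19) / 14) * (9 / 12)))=1596 / 13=122.77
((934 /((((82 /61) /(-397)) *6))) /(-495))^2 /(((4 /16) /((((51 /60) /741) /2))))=19.79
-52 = -52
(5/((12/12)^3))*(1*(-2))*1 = -10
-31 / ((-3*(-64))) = -31 / 192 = -0.16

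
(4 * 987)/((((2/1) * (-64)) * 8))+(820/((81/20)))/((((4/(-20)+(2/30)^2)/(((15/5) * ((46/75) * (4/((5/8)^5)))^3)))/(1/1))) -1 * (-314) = -9202048968520338743814877/174023437500000000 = -52878216.29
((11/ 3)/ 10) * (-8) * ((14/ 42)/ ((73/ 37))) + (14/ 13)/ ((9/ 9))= 24826/ 42705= 0.58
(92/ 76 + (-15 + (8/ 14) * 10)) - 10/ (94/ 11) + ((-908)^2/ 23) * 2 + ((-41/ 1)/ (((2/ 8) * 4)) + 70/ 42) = 30901393853/ 431319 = 71643.94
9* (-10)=-90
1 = 1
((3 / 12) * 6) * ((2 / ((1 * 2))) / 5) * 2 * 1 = 0.60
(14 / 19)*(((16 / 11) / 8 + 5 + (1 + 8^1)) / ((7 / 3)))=936 / 209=4.48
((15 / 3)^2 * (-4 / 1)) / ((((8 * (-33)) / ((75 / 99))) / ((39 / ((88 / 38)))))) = 154375 / 31944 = 4.83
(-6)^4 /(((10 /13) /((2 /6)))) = 2808 /5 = 561.60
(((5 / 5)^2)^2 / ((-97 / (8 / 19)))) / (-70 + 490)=-2 / 193515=-0.00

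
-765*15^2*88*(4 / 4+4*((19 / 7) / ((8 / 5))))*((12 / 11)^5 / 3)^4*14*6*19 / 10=-80985112832458953975870259200 / 61159090448414546291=-1324171308.61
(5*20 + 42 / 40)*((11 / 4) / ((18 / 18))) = 22231 / 80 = 277.89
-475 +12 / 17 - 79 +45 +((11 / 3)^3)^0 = -8624 / 17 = -507.29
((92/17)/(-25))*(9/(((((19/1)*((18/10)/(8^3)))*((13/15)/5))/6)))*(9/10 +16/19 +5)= -543062016/79781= -6806.91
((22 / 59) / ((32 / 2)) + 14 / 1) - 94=-79.98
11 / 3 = 3.67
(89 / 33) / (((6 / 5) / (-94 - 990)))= -241190 / 99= -2436.26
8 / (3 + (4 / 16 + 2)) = 32 / 21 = 1.52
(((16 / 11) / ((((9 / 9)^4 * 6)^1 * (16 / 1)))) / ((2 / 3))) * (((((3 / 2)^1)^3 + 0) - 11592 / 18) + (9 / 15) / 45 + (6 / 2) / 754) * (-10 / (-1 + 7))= 144905459 / 5971680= 24.27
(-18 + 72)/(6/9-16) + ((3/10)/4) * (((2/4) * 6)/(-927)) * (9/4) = -1335087/379040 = -3.52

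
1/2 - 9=-17/2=-8.50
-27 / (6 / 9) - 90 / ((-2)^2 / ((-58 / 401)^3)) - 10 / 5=-5472122045 / 128962402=-42.43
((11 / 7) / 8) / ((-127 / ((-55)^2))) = -33275 / 7112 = -4.68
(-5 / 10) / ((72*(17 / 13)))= -13 / 2448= -0.01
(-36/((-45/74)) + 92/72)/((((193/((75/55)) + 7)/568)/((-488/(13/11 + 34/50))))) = -6482749075/106944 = -60618.17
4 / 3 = 1.33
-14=-14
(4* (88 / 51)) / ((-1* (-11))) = 0.63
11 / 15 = 0.73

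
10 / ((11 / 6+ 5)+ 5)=60 / 71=0.85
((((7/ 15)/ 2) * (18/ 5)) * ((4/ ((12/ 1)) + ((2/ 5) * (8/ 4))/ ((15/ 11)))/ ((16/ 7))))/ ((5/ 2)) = 3381/ 25000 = 0.14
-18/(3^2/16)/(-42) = 16/21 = 0.76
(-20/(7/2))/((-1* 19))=40/133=0.30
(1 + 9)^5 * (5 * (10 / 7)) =5000000 / 7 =714285.71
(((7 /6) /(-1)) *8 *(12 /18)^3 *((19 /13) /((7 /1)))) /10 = -304 /5265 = -0.06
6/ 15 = 0.40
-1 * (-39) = 39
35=35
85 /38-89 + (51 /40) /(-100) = -6594969 /76000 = -86.78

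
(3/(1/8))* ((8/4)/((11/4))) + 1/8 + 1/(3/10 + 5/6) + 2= 30611/1496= 20.46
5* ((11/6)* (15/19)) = 7.24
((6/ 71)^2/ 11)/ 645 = 12/ 11921965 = 0.00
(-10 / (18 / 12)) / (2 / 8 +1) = -5.33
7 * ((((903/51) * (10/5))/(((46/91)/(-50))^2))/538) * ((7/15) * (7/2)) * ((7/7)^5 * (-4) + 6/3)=-14725.68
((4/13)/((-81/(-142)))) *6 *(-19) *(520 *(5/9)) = -4316800/243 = -17764.61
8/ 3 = 2.67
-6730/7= -961.43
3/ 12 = 1/ 4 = 0.25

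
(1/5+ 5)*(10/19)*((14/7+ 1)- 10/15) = 364/57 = 6.39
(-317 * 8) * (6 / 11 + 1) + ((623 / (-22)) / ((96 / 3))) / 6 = -16555631 / 4224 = -3919.42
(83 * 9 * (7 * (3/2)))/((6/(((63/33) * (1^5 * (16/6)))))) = 73206/11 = 6655.09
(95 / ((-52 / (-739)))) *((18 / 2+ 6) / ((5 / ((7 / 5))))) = 294861 / 52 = 5670.40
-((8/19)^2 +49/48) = -20761/17328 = -1.20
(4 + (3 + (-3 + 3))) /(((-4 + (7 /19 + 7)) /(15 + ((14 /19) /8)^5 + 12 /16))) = 279541790353 /8540717056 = 32.73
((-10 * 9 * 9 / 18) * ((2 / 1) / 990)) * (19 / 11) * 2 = -38 / 121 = -0.31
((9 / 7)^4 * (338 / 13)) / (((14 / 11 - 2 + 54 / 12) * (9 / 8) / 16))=53374464 / 199283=267.83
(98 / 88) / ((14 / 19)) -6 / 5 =137 / 440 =0.31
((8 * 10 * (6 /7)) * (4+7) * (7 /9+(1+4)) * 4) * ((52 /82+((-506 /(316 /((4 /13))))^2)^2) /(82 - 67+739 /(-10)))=-8901803078671923200 /43396716233505453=-205.13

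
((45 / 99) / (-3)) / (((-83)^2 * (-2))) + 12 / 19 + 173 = 173.63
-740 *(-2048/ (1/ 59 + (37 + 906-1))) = 89415680/ 55579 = 1608.80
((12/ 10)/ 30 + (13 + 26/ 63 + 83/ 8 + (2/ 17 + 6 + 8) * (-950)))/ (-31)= 2867696107/ 6640200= 431.87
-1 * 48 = -48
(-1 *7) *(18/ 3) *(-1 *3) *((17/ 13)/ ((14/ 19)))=2907/ 13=223.62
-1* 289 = -289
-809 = -809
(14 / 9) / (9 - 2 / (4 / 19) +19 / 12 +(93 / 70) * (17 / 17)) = 1960 / 3039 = 0.64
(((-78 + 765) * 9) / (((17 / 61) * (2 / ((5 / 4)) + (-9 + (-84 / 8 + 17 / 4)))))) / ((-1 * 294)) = 419070 / 75803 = 5.53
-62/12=-31/6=-5.17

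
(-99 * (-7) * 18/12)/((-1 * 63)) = -33/2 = -16.50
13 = 13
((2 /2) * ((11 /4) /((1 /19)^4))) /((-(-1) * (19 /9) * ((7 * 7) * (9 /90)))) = 3395205 /98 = 34644.95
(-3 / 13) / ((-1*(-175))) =-3 / 2275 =-0.00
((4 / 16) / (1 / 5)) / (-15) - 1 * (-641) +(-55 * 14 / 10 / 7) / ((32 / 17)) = 60967 / 96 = 635.07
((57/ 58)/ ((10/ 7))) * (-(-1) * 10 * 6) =1197/ 29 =41.28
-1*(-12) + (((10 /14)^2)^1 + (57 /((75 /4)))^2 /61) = 23653649 /1868125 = 12.66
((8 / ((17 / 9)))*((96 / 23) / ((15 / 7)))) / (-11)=-16128 / 21505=-0.75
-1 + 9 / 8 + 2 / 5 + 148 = 5941 / 40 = 148.52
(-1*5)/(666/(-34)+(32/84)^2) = 0.26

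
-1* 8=-8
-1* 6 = -6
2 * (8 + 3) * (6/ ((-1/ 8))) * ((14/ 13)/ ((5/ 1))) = -14784/ 65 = -227.45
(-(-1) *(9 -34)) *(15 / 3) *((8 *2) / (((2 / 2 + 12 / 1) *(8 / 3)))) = -750 / 13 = -57.69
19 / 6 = 3.17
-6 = -6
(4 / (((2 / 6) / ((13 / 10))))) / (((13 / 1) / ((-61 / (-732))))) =1 / 10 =0.10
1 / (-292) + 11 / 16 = 799 / 1168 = 0.68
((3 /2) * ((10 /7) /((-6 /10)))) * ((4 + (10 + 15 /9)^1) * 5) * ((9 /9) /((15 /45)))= -839.29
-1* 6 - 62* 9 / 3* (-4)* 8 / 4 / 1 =1482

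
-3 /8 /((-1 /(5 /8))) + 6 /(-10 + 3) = -279 /448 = -0.62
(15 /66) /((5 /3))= 3 /22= 0.14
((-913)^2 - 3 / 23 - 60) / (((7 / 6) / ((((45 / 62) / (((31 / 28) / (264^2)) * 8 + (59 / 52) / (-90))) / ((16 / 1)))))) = -122129845437600 / 47028767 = -2596917.87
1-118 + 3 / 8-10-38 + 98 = -533 / 8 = -66.62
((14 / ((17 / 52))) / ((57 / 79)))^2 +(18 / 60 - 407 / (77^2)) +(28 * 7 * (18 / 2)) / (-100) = 88700106621157 / 25304998950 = 3505.24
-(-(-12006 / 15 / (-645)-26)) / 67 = -26616 / 72025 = -0.37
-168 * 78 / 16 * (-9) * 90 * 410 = 271989900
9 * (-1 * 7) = -63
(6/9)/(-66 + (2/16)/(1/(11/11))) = -16/1581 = -0.01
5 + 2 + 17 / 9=80 / 9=8.89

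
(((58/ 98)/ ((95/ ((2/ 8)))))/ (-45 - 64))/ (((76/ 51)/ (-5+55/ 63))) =0.00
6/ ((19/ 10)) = 60/ 19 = 3.16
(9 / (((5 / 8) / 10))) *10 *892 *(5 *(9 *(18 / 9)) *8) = 924825600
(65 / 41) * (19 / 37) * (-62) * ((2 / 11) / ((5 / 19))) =-581932 / 16687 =-34.87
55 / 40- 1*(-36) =299 / 8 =37.38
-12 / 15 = -4 / 5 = -0.80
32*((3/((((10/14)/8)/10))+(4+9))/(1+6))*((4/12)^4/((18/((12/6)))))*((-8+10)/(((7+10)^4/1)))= 22336/426207663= 0.00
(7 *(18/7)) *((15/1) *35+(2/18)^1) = 9452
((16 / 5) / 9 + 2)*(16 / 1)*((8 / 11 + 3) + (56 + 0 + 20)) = 1487392 / 495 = 3004.83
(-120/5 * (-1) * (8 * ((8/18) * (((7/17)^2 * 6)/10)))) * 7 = 87808/1445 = 60.77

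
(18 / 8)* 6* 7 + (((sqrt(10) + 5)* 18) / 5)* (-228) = -8019 / 2 - 4104* sqrt(10) / 5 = -6605.10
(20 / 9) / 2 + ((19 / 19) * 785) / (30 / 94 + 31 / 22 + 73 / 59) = 28854436 / 108549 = 265.82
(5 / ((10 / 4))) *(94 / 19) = 188 / 19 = 9.89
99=99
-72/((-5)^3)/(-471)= -24/19625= -0.00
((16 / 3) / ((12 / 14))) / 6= 28 / 27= 1.04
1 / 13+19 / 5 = 252 / 65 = 3.88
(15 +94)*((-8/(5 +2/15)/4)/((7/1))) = -3270/539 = -6.07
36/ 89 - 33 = -32.60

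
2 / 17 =0.12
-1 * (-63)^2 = -3969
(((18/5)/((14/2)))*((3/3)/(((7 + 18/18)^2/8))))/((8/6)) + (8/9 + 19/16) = 2677/1260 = 2.12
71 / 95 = 0.75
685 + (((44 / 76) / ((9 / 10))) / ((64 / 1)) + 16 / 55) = 206248177 / 300960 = 685.30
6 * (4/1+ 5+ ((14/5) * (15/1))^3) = 444582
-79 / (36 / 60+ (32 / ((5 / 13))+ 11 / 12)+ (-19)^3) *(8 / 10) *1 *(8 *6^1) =182016 / 406457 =0.45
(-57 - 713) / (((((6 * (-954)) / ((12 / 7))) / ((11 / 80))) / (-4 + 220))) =363 / 53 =6.85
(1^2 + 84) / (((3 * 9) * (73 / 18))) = 170 / 219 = 0.78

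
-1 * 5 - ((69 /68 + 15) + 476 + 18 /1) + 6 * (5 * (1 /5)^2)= -174697 /340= -513.81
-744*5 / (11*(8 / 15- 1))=55800 / 77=724.68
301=301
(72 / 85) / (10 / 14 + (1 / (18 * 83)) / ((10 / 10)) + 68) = 752976 / 61082785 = 0.01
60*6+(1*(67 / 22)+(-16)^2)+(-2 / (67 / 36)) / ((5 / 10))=909305 / 1474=616.90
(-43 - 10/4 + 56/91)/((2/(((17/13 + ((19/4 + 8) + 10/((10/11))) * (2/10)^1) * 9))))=-3308445/2704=-1223.54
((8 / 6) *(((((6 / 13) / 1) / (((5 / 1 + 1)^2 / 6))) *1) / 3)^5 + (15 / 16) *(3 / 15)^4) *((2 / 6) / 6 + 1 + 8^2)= 0.10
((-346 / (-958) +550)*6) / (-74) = -790869 / 17723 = -44.62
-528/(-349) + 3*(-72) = -74856/349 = -214.49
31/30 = 1.03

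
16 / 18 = 8 / 9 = 0.89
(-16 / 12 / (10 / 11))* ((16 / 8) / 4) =-11 / 15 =-0.73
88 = 88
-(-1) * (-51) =-51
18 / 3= 6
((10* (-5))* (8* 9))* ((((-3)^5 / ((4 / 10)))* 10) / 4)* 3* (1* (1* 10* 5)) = 820125000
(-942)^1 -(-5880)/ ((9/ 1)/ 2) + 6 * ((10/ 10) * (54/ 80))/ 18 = 43787/ 120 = 364.89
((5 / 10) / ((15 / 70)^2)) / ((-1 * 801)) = -98 / 7209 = -0.01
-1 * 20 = -20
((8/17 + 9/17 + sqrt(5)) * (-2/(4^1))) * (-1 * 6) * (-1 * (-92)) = 276 + 276 * sqrt(5) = 893.15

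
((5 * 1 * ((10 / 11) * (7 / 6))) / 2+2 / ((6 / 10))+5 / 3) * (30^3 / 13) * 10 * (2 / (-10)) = -31783.22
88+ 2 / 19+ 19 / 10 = 17101 / 190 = 90.01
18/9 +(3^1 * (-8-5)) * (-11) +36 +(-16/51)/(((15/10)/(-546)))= 29641/51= 581.20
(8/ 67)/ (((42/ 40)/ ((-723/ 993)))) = -38560/ 465717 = -0.08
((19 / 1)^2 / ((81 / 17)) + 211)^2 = 539539984 / 6561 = 82234.41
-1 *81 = -81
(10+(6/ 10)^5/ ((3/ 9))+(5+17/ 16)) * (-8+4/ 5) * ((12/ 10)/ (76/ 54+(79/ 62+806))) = -18413416611/ 105760390625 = -0.17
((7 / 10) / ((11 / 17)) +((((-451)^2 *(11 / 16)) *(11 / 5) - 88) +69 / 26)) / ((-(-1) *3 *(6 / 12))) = 3518483519 / 17160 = 205039.83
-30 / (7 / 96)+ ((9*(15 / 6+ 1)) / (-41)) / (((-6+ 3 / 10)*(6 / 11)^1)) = -4484345 / 10906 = -411.18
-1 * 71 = -71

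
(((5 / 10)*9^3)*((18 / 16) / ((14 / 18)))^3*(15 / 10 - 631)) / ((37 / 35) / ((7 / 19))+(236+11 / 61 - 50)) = -148767530673555 / 40504188928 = -3672.89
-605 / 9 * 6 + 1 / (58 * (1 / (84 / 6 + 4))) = -35063 / 87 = -403.02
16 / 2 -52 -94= -138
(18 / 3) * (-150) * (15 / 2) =-6750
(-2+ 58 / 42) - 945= -945.62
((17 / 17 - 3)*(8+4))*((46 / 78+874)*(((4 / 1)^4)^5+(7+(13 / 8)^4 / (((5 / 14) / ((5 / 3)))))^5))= -328369659052048915906066726813237691 / 14226871222863396864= -23080946886223308.70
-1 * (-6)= 6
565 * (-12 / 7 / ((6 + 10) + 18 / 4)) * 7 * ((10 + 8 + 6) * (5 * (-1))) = 1627200 / 41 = 39687.80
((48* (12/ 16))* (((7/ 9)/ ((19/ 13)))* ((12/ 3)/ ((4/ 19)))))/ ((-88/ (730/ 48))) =-33215/ 528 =-62.91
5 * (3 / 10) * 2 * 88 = 264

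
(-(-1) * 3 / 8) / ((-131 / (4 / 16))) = -3 / 4192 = -0.00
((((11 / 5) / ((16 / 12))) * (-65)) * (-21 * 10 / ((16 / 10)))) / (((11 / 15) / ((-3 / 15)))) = -61425 / 16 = -3839.06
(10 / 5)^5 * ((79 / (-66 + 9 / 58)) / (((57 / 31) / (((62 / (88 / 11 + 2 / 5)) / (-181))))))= 704528320 / 827413083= 0.85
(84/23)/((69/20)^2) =11200/36501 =0.31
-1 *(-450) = 450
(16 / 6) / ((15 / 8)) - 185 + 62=-5471 / 45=-121.58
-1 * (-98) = 98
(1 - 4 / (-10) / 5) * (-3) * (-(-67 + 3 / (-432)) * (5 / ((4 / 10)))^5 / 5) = -6784453125 / 512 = -13250885.01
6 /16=3 /8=0.38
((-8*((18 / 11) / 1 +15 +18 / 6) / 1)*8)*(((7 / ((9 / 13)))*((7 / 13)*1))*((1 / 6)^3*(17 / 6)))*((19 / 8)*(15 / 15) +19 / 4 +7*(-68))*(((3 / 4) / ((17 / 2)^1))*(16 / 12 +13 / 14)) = 226765 / 27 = 8398.70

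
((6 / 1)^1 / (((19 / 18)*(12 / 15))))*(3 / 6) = 135 / 38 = 3.55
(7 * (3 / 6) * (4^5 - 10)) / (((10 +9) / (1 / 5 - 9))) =-156156 / 95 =-1643.75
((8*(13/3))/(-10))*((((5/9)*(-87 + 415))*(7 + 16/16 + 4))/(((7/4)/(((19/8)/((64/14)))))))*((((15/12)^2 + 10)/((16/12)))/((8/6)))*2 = -29273.36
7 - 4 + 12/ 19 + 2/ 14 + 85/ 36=29377/ 4788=6.14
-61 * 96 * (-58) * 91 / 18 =5151328 / 3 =1717109.33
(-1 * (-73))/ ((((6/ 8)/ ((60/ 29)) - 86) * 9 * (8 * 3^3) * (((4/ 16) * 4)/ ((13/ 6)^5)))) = -10424765/ 497901168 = -0.02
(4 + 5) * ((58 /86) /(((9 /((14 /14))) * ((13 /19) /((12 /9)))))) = 2204 /1677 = 1.31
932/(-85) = -932/85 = -10.96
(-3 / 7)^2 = 9 / 49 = 0.18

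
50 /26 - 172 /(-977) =26661 /12701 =2.10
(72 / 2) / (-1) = -36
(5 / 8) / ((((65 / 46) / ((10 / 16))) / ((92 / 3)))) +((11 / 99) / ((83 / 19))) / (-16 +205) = 124478321 / 14683032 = 8.48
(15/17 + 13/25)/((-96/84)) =-1043/850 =-1.23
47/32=1.47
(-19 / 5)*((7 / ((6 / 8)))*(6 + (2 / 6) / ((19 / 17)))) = -10052 / 45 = -223.38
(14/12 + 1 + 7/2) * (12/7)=68/7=9.71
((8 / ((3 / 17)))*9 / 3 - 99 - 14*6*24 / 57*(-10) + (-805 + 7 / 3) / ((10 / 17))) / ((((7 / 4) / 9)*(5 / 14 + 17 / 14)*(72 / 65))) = -3608111 / 1254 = -2877.28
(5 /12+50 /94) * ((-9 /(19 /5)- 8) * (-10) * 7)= 3688825 /5358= 688.47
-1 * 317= -317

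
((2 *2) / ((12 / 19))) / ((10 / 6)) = 19 / 5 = 3.80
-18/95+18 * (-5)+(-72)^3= -35467128/95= -373338.19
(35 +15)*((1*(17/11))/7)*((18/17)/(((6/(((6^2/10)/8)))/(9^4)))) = 885735/154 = 5751.53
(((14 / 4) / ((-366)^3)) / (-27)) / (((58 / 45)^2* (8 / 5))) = 0.00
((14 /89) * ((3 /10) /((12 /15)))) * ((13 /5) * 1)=273 /1780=0.15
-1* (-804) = 804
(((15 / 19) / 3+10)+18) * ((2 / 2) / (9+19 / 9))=4833 / 1900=2.54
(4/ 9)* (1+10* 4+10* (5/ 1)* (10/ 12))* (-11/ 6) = -5456/ 81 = -67.36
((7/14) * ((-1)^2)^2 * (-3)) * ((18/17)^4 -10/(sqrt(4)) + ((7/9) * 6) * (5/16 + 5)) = -42191899/1336336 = -31.57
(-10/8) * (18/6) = -15/4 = -3.75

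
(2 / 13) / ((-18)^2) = 1 / 2106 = 0.00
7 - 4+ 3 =6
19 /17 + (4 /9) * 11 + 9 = 2296 /153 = 15.01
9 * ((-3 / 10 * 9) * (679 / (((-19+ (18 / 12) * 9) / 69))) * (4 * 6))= 4967909.67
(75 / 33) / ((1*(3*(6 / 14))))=175 / 99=1.77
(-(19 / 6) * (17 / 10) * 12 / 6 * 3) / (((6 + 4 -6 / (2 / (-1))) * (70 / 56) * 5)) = -646 / 1625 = -0.40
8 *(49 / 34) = 196 / 17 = 11.53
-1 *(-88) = 88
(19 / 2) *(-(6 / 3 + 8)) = -95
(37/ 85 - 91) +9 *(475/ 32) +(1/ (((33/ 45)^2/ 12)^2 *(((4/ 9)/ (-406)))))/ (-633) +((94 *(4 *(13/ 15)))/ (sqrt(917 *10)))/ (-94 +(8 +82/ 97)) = 6399432447789/ 8402762720 - 59267 *sqrt(9170)/ 142020375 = 761.55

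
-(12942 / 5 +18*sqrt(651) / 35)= -12942 / 5 - 18*sqrt(651) / 35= -2601.52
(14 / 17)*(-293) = -4102 / 17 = -241.29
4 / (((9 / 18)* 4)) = 2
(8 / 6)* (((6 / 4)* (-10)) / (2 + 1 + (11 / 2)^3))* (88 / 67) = -2816 / 18157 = -0.16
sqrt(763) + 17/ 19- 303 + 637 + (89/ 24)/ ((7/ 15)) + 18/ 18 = sqrt(763) + 365847/ 1064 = 371.46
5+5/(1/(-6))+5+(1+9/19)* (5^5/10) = 440.53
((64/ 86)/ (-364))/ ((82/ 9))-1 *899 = -144229303/ 160433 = -899.00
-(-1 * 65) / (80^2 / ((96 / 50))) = 39 / 2000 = 0.02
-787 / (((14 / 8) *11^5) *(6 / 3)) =-1574 / 1127357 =-0.00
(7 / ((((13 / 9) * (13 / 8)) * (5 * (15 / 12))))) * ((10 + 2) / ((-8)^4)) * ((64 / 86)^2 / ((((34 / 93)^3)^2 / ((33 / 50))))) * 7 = 28246944419199891 / 18856329246722500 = 1.50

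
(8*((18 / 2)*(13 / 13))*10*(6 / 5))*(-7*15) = -90720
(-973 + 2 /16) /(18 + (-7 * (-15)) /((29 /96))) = -225707 /84816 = -2.66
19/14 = 1.36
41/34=1.21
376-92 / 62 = 11610 / 31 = 374.52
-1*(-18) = 18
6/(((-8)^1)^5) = -3/16384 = -0.00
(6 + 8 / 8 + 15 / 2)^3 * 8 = 24389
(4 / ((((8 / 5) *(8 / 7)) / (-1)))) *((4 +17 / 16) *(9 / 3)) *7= -59535 / 256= -232.56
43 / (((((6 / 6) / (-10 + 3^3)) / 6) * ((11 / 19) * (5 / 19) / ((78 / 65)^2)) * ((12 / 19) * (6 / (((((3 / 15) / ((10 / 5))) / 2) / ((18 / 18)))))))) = 15041787 / 27500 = 546.97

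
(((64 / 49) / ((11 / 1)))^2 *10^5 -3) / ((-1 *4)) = -351.72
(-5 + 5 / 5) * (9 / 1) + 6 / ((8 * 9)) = -35.92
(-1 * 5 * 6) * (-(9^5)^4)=364729963771707864030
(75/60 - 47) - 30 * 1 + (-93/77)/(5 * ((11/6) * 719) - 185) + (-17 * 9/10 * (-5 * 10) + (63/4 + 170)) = 2589557567/2959495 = 875.00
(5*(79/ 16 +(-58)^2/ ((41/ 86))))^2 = 536409455065225/ 430336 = 1246489847.62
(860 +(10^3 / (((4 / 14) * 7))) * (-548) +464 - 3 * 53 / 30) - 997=-2736783 / 10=-273678.30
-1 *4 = -4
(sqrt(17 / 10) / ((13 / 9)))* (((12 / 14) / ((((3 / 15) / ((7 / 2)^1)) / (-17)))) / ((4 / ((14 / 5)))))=-3213* sqrt(170) / 260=-161.12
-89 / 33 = -2.70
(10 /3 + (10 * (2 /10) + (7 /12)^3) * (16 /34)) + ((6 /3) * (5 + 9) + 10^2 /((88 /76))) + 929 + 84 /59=2500271335 /2383128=1049.16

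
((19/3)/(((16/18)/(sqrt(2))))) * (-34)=-969 * sqrt(2)/4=-342.59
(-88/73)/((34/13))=-572/1241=-0.46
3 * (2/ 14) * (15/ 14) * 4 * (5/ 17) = 450/ 833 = 0.54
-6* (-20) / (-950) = -12 / 95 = -0.13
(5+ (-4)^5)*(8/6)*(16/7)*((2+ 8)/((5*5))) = -1242.21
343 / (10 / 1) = 343 / 10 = 34.30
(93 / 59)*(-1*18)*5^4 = -17733.05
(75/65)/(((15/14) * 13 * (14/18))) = 18/169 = 0.11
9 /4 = 2.25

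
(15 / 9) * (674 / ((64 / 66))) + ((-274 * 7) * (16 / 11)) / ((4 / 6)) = -532627 / 176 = -3026.29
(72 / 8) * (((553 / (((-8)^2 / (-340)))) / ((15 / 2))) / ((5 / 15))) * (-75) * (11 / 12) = 23267475 / 32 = 727108.59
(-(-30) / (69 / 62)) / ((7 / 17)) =10540 / 161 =65.47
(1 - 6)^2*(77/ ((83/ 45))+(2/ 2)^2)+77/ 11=89281/ 83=1075.67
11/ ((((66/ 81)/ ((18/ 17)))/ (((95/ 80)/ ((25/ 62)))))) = 143127/ 3400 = 42.10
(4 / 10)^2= 4 / 25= 0.16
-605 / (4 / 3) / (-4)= 1815 / 16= 113.44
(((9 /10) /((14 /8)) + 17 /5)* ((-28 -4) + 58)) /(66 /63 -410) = -5343 /21470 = -0.25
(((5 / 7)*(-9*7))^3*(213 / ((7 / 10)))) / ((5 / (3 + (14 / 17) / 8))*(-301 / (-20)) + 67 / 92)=-3767796405000 / 3394307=-1110034.07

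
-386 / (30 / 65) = -2509 / 3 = -836.33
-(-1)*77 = 77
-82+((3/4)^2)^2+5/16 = -20831/256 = -81.37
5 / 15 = 1 / 3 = 0.33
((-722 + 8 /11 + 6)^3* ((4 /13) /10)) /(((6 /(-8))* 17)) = 3896575008256 /4412265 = 883123.52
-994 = -994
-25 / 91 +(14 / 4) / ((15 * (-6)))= -5137 / 16380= -0.31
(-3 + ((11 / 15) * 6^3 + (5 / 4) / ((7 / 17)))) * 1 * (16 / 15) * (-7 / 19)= -88724 / 1425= -62.26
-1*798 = -798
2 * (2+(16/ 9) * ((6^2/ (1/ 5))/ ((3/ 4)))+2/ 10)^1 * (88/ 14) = 80872/ 15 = 5391.47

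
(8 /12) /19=2 /57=0.04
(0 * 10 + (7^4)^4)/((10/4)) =13293172227840.40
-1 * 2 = -2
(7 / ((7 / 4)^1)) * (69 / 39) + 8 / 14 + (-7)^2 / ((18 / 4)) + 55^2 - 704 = 1916081 / 819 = 2339.54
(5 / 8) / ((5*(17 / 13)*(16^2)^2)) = 13 / 8912896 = 0.00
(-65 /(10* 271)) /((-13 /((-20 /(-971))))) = 10 /263141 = 0.00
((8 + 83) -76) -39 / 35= 486 / 35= 13.89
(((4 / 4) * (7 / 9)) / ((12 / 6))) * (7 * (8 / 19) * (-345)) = -22540 / 57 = -395.44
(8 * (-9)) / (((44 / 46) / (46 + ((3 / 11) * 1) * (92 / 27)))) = -427432 / 121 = -3532.50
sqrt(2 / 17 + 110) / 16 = 3 * sqrt(221) / 68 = 0.66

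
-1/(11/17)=-17/11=-1.55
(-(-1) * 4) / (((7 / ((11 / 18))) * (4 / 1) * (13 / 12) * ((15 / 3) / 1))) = 22 / 1365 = 0.02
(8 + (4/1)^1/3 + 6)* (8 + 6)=644/3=214.67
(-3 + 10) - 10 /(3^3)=6.63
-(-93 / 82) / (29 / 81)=7533 / 2378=3.17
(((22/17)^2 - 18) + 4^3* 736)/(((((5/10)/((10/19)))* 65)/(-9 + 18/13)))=-5388901848/927979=-5807.14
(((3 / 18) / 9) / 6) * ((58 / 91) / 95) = 29 / 1400490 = 0.00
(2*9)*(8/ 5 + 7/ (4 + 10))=37.80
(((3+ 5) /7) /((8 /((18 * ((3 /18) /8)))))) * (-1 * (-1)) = 3 /56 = 0.05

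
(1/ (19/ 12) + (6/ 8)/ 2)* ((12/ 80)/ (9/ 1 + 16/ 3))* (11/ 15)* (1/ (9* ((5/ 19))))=561/ 172000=0.00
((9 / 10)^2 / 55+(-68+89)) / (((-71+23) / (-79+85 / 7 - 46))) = 3043633 / 61600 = 49.41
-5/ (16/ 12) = -15/ 4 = -3.75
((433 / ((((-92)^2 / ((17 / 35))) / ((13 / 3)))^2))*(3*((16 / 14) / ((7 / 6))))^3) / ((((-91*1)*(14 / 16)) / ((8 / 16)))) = -8433232704 / 1976203903885225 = -0.00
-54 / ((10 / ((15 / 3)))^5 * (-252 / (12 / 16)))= 9 / 1792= 0.01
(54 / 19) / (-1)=-54 / 19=-2.84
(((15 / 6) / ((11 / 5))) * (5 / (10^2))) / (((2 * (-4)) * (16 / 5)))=-25 / 11264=-0.00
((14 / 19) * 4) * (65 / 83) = 3640 / 1577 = 2.31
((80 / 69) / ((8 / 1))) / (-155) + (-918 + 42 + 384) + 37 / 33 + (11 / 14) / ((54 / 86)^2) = -39133271641 / 80045658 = -488.89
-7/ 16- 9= -151/ 16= -9.44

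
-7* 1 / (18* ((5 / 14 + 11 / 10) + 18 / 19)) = -4655 / 28782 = -0.16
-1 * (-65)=65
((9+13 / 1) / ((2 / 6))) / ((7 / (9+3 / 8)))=2475 / 28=88.39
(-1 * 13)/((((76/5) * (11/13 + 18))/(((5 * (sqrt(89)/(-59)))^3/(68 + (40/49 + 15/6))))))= 0.00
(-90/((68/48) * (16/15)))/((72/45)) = -37.22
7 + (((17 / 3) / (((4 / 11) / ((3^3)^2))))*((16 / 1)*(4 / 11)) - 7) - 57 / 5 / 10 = 3304743 / 50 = 66094.86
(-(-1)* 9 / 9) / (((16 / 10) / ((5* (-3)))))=-75 / 8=-9.38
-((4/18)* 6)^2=-16/9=-1.78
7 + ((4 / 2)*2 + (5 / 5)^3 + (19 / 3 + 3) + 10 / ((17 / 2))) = 22.51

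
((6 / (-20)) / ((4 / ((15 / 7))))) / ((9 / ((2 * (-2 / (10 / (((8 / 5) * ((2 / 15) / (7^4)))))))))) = 0.00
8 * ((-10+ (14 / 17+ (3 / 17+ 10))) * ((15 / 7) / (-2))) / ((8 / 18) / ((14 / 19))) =-270 / 19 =-14.21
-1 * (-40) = 40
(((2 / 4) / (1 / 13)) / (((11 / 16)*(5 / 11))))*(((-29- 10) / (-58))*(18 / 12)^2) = 4563 / 145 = 31.47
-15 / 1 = -15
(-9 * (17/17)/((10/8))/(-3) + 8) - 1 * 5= 27/5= 5.40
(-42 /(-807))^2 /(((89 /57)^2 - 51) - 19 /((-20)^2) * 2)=-127360800 /2287861688491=-0.00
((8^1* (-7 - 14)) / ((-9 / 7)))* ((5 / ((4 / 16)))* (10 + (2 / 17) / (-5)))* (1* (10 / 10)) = 1329664 / 51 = 26071.84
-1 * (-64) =64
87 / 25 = 3.48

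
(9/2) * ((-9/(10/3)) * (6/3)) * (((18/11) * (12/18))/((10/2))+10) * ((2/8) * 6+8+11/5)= -7989111/2750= -2905.13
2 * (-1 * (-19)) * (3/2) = 57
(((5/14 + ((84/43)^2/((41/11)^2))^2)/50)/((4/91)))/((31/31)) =760612334004497/3864285813024400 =0.20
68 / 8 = 17 / 2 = 8.50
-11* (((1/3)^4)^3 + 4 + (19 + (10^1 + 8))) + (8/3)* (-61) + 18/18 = -325596197/531441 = -612.67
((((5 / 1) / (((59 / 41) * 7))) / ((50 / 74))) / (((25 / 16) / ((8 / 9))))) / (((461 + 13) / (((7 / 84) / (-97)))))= -24272 / 32043792375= -0.00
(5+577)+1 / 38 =22117 / 38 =582.03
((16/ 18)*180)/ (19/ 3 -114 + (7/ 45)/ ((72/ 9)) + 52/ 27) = -172800/ 114179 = -1.51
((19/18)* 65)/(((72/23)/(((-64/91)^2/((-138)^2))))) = 6080/10680579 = 0.00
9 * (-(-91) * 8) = 6552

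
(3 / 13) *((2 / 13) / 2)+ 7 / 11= 1216 / 1859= 0.65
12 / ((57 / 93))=372 / 19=19.58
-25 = -25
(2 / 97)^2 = 4 / 9409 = 0.00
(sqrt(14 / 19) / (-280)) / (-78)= sqrt(266) / 414960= 0.00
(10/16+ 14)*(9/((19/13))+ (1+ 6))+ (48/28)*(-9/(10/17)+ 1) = 446667/2660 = 167.92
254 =254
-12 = -12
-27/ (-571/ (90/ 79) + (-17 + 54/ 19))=46170/ 881281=0.05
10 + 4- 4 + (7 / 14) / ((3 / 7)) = 67 / 6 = 11.17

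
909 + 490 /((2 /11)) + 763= 4367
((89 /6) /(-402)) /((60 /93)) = -2759 /48240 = -0.06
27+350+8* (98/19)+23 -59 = 7263/19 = 382.26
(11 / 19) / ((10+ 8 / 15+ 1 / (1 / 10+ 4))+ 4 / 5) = 0.05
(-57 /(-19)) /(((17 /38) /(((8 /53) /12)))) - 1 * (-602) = 542478 /901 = 602.08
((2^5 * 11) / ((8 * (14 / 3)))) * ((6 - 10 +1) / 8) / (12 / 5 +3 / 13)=-715 / 532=-1.34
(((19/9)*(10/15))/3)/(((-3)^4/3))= 38/2187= 0.02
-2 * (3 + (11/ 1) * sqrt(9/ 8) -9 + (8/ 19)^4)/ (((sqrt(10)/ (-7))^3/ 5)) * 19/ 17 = -26679569 * sqrt(10)/ 116603 + 215061 * sqrt(5)/ 340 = 690.83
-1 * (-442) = 442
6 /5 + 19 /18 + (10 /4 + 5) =9.76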